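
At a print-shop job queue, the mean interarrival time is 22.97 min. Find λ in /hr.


λ = 1/(interarrival time) in consistent units.
1 hour = 60 min, so λ = 60/22.97 = 2.6121 per hour

Final: 2.6121 /hr


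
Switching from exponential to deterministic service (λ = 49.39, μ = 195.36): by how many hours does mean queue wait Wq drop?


ρ = 49.39/195.36 = 0.2528
Wq(M/M/1) = ρ/(μ−λ) = 0.2528/145.97 = 0.001732 hr
Wq(M/D/1) = ρ/(2(μ−λ)) = 0.0008660 hr
Savings = 0.001732 − 0.0008660 = 0.0008660 hr

Final: 0.0008660 hr


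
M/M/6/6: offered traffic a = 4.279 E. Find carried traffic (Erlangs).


B(6,4.279) = 0.137640 (Erlang-B)
Carried load = a(1 − B) = 4.279·(1 − 0.137640) = 4.279·0.862360 = 3.6900 E

Final: 3.6900 Erlangs


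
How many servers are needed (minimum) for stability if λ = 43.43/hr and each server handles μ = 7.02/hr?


Stability requires cμ > λ ⇔ c > λ/μ.
λ/μ = 43.43/7.02 = 6.1866
Minimum integer c = ⌊6.1866⌋ + 1 = 7
Check: 7·7.02 = 49.14 > 43.43, while 6·7.02 = 42.12 ≤ 43.43

Final: 7 servers


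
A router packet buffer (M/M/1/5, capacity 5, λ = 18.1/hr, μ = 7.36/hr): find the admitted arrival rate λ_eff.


ρ = 2.4592; P_K = (1−ρ)ρ^5/(1−ρ^6) = 0.596065
λ_eff = λ(1 − P_K) = 18.1·(1 − 0.596065) = 18.1·0.403935 = 7.3112 /hr

Final: 7.3112 /hr


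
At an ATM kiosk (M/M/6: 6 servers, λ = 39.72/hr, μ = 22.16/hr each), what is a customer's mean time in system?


a = 1.7924; ρ = 0.2987; P₀ = 0.166431
Lq = P₀·a^c·ρ/(c!(1−ρ)²) = 0.004657
Wq = Lq/λ = 0.004657/39.72 = 0.0001172 hr
W = Wq + 1/μ = 0.0001172 + 0.04513 = 0.04524 hr

Final: 0.04524 hr


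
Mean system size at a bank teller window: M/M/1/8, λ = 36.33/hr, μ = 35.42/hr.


ρ = 36.33/35.42 = 1.0257
L = ρ[1 − (K+1)ρ^K + Kρ^(K+1)] / [(1−ρ)(1−ρ^(K+1))]
Numerator: 1.0257·(1 − 9·1.224996 + 8·1.256468) = 0.027470
Denominator: (-0.02569)·(-0.256468) = 0.006589
L = 0.027470/0.006589 = 4.1690

Final: 4.1690


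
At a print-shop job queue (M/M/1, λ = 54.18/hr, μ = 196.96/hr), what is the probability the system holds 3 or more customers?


ρ = 54.18/196.96 = 0.2751
P(N ≥ n) = ρ^n = 0.2751^3 = 0.020815

Final: 0.020815


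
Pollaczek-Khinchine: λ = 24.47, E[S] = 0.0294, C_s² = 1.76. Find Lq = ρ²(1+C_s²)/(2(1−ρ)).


ρ = λ·E[S] = 24.47·0.0294 = 0.7194
Lq = ρ²(1+C_s²)/(2(1−ρ)) = 0.5176·(1+1.76)/(2·0.2806)
= 0.5176·2.7600/0.5612 = 2.54555

Final: 2.54555


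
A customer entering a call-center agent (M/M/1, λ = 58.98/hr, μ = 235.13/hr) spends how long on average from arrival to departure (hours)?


W = 1/(μ−λ) = 1/(235.13 − 58.98) = 1/176.15 = 0.005677 hr

Final: 0.005677 hr


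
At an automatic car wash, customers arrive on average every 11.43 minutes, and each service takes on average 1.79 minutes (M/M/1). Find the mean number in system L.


λ = 60/11.43 = 5.2493 /hr
μ = 60/1.79 = 33.5196 /hr
ρ = λ/μ = 5.2493/33.5196 = 0.1566
L = ρ/(1−ρ) = 0.1566/0.8434 = 0.1857

Final: 0.1857


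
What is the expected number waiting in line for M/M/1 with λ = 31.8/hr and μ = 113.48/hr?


ρ = 31.8/113.48 = 0.2802
Lq = ρ²/(1−ρ) = 0.07853/0.7198 = 0.1091

Final: 0.1091


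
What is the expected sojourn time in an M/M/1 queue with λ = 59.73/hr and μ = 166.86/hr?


W = 1/(μ−λ) = 1/(166.86 − 59.73) = 1/107.13 = 0.009334 hr

Final: 0.009334 hr


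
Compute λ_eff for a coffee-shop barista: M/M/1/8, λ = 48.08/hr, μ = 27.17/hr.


ρ = 1.7696; P_K = (1−ρ)ρ^8/(1−ρ^9) = 0.437471
λ_eff = λ(1 − P_K) = 48.08·(1 − 0.437471) = 48.08·0.562529 = 27.0464 /hr

Final: 27.0464 /hr


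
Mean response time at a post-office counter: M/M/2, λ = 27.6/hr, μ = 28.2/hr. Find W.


a = 0.9787; ρ = 0.4894; P₀ = 0.342857
Lq = P₀·a^c·ρ/(c!(1−ρ)²) = 0.30818
Wq = Lq/λ = 0.30818/27.6 = 0.01117 hr
W = Wq + 1/μ = 0.01117 + 0.03546 = 0.04663 hr

Final: 0.04663 hr


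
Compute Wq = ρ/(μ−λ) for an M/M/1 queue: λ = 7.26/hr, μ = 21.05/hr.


ρ = 7.26/21.05 = 0.3449
Wq = ρ/(μ−λ) = 0.3449/(21.05 − 7.26) = 0.3449/13.79 = 0.02501 hr

Final: 0.02501 hr


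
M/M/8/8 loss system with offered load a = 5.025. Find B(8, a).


B(c,a) = (a^c/c!) / Σ_{k=0}^{c} a^k/k!
a^8/8! = 10.082495
Σ terms (k=0..8): 1.00000 + 5.02500 + 12.62531 + 21.14740 + 26.56642 + 26.69925 + 22.36062 + 16.05173 + 10.08249 = 141.558232
B = 10.082495/141.558232 = 0.071225

Final: 0.071225


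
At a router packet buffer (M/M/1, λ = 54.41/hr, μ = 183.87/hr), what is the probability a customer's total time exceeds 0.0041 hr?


W ~ Exponential(μ−λ) for M/M/1.
μ − λ = 183.87 − 54.41 = 129.4600
P(W > t) = e^{−(μ−λ)t} = e^{−0.5308} = 0.588143

Final: 0.588143


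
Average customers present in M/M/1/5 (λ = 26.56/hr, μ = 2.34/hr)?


ρ = 26.56/2.34 = 11.3504
L = ρ[1 − (K+1)ρ^K + Kρ^(K+1)] / [(1−ρ)(1−ρ^(K+1))]
Numerator: 11.3504·(1 − 6·188391.396923 + 5·2138322.864224) = 108524465.775760
Denominator: (-10.3504)·(-2138321.864224) = 22132545.107484
L = 108524465.775760/22132545.107484 = 4.9034

Final: 4.9034


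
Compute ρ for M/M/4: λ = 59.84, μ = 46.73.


ρ = λ/(cμ) = 59.84/(4·46.73) = 59.84/186.92 = 0.3201

Final: 0.3201


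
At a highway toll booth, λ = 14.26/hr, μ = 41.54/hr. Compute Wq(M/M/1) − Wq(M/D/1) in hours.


ρ = 14.26/41.54 = 0.3433
Wq(M/M/1) = ρ/(μ−λ) = 0.3433/27.28 = 0.01258 hr
Wq(M/D/1) = ρ/(2(μ−λ)) = 0.006292 hr
Savings = 0.01258 − 0.006292 = 0.006292 hr

Final: 0.006292 hr


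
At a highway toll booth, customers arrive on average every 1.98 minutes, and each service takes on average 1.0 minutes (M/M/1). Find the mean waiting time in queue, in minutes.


λ = 60/1.98 = 30.3030 /hr
μ = 60/1.0 = 60.0000 /hr
ρ = λ/μ = 30.3030/60.0000 = 0.5051
Wq = ρ/(μ−λ) = 0.5051/(60.0000−30.3030) = 0.01701 hr
In minutes: 0.01701·60 = 1.020 min

Final: 1.020 min


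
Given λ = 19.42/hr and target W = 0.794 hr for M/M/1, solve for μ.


W = 1/(μ−λ) ⇒ μ − λ = 1/W = 1/0.794 = 1.2594
μ = λ + 1/W = 19.42 + 1.2594 = 20.6794 per hr

Final: 20.6794 /hr


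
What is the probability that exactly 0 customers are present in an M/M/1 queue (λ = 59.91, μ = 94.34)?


ρ = 59.91/94.34 = 0.6350
P_n = (1−ρ)·ρ^n = (1 − 0.6350)·0.6350^0 = 0.3650·1.000000 = 0.364957

Final: 0.364957


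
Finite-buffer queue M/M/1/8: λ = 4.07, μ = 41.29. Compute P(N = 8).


ρ = λ/μ = 4.07/41.29 = 0.09857
P_K = (1−ρ)ρ^K/(1−ρ^(K+1)) = (0.9014·0.000000008912)/(1 − 8.785e-10)
= 0.000000008034/1.000000 = 0.000000008034

Final: 0.000000008034


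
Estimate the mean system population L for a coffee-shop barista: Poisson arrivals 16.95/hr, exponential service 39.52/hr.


ρ = λ/μ = 16.95/39.52 = 0.4289
L = ρ/(1−ρ) = 0.4289/(1 − 0.4289) = 0.4289/0.5711 = 0.7510

Final: 0.7510


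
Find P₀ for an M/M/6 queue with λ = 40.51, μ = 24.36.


a = λ/μ = 40.51/24.36 = 1.6630; ρ = a/c = 0.2772
Σ_{k=0}^{5} a^k/k! (terms k=0..5) = 1.00000 + 1.66297 + 1.38274 + 0.76648 + 0.31866 + 0.10598 = 5.23684
Tail: a^6/(6!(1−ρ)) = 21.14997/(720·0.7228) = 0.04064
P₀ = 1/(5.23684 + 0.04064) = 1/5.27748 = 0.189484

Final: 0.189484


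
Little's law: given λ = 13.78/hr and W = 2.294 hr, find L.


L = λW = 13.78·2.294 = 31.6113

Final: 31.6113


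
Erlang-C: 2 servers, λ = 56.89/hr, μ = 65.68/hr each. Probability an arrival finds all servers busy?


a = λ/μ = 0.8662; ρ = a/2 = 0.4331
P₀ = 0.395591 (from M/M/c formula)
C(c,a) = [a^c/(c!(1−ρ))]·P₀ = [0.75025/(2·0.5669)]·0.395591
= 0.66169·0.395591 = 0.261760

Final: 0.261760


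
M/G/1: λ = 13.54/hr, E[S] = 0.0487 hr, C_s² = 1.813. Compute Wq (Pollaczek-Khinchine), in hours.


ρ = λ·E[S] = 13.54·0.0487 = 0.6594
E[S²] = E[S]²(1+C_s²) = 0.0487²·(1+1.813) = 0.006672
Wq = λ·E[S²]/(2(1−ρ)) = 13.54·0.006672/(2·0.3406) = 0.13261 hr

Final: 0.13261 hr


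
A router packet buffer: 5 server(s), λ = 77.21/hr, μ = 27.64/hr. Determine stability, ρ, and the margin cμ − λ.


Total capacity cμ = 5·27.64 = 138.20/hr
ρ = λ/(cμ) = 77.21/138.20 = 0.5587
Stable ⇔ ρ < 1: YES
Spare capacity = cμ − λ = 138.20 − 77.21 = 60.99/hr

Final: ρ = 0.5587; stable; margin = 60.99/hr


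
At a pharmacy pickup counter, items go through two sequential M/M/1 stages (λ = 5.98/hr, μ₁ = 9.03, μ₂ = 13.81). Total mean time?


Each node sees arrival rate λ = 5.98/hr (tandem ⇒ throughput preserved).
W₁ = 1/(μ₁−λ) = 1/(9.03−5.98) = 0.32787 hr
W₂ = 1/(μ₂−λ) = 1/(13.81−5.98) = 0.12771 hr
W_total = W₁ + W₂ = 0.32787 + 0.12771 = 0.45558 hr

Final: 0.45558 hr


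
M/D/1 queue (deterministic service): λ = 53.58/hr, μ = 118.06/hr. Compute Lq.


ρ = 53.58/118.06 = 0.4538
M/D/1: Lq = ρ²/(2(1−ρ)) = 0.2060/(2·0.5462) = 0.18856

Final: 0.18856


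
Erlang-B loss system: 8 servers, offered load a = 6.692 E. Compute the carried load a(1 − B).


B(8,6.692) = 0.161106 (Erlang-B)
Carried load = a(1 − B) = 6.692·(1 − 0.161106) = 6.692·0.838894 = 5.6139 E

Final: 5.6139 Erlangs


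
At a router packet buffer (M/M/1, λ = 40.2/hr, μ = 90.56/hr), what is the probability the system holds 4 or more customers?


ρ = 40.2/90.56 = 0.4439
P(N ≥ n) = ρ^n = 0.4439^4 = 0.038829

Final: 0.038829


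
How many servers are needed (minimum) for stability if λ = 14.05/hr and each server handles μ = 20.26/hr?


Stability requires cμ > λ ⇔ c > λ/μ.
λ/μ = 14.05/20.26 = 0.6935
Minimum integer c = ⌊0.6935⌋ + 1 = 1
Check: 1·20.26 = 20.26 > 14.05, while 0·20.26 = 0.00 ≤ 14.05

Final: 1 servers


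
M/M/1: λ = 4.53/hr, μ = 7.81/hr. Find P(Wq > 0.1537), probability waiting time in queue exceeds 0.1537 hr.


ρ = 4.53/7.81 = 0.5800
P(Wq > t) = ρ·e^{−(μ−λ)t} = 0.5800·e^{−0.5041}
= 0.5800·0.604027 = 0.350351

Final: 0.350351


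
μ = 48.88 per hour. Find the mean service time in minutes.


Mean service time = 1/μ = 1/48.88 hour = 0.02046 hour
In minutes: 0.02046 × 60 = 1.2275 min

Final: 1.2275 min


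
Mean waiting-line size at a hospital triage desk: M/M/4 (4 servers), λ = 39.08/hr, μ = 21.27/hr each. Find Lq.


a = λ/μ = 1.8373; ρ = a/4 = 0.4593
P₀ = 0.155347
Lq = P₀·a^c·ρ / (c!·(1−ρ)²) = 0.155347·11.39589·0.4593/(24·0.29232)
= 0.11591

Final: 0.11591


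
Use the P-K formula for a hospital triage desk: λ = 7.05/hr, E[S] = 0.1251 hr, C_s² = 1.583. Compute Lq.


ρ = λ·E[S] = 7.05·0.1251 = 0.8820
Lq = ρ²(1+C_s²)/(2(1−ρ)) = 0.7778·(1+1.583)/(2·0.1180)
= 0.7778·2.5830/0.2361 = 8.51020

Final: 8.51020


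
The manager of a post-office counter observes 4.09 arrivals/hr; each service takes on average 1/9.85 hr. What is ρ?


ρ = λ/μ = 4.09/9.85 = 0.4152

Final: 0.4152


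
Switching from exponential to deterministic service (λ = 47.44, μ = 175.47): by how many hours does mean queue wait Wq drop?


ρ = 47.44/175.47 = 0.2704
Wq(M/M/1) = ρ/(μ−λ) = 0.2704/128.03 = 0.002112 hr
Wq(M/D/1) = ρ/(2(μ−λ)) = 0.001056 hr
Savings = 0.002112 − 0.001056 = 0.001056 hr

Final: 0.001056 hr


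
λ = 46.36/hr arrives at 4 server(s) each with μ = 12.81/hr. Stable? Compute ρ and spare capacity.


Total capacity cμ = 4·12.81 = 51.24/hr
ρ = λ/(cμ) = 46.36/51.24 = 0.9048
Stable ⇔ ρ < 1: YES
Spare capacity = cμ − λ = 51.24 − 46.36 = 4.88/hr

Final: ρ = 0.9048; stable; margin = 4.88/hr


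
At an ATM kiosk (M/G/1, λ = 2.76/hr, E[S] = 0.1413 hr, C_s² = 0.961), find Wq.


ρ = λ·E[S] = 2.76·0.1413 = 0.3900
E[S²] = E[S]²(1+C_s²) = 0.1413²·(1+0.961) = 0.039153
Wq = λ·E[S²]/(2(1−ρ)) = 2.76·0.039153/(2·0.6100) = 0.08857 hr

Final: 0.08857 hr


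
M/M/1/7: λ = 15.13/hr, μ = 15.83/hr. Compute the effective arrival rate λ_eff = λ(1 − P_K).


ρ = 0.9558; P_K = (1−ρ)ρ^7/(1−ρ^8) = 0.106129
λ_eff = λ(1 − P_K) = 15.13·(1 − 0.106129) = 15.13·0.893871 = 13.5243 /hr

Final: 13.5243 /hr


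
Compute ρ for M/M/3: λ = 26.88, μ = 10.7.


ρ = λ/(cμ) = 26.88/(3·10.7) = 26.88/32.10 = 0.8374

Final: 0.8374


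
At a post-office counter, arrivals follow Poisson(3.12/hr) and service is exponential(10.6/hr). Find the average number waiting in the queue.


ρ = 3.12/10.6 = 0.2943
Lq = ρ²/(1−ρ) = 0.08664/0.7057 = 0.1228

Final: 0.1228


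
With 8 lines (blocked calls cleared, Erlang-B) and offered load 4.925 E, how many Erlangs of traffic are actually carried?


B(8,4.925) = 0.066563 (Erlang-B)
Carried load = a(1 − B) = 4.925·(1 − 0.066563) = 4.925·0.933437 = 4.5972 E

Final: 4.5972 Erlangs


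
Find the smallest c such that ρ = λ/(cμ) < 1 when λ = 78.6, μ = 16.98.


Stability requires cμ > λ ⇔ c > λ/μ.
λ/μ = 78.6/16.98 = 4.6290
Minimum integer c = ⌊4.6290⌋ + 1 = 5
Check: 5·16.98 = 84.90 > 78.6, while 4·16.98 = 67.92 ≤ 78.6

Final: 5 servers


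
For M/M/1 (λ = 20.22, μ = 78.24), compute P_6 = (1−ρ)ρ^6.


ρ = 20.22/78.24 = 0.2584
P_n = (1−ρ)·ρ^n = (1 − 0.2584)·0.2584^6 = 0.7416·0.0002979 = 0.0002209

Final: 0.0002209


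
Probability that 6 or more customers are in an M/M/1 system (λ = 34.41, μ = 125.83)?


ρ = 34.41/125.83 = 0.2735
P(N ≥ n) = ρ^n = 0.2735^6 = 0.0004182

Final: 0.0004182


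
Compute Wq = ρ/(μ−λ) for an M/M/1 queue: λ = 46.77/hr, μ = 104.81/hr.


ρ = 46.77/104.81 = 0.4462
Wq = ρ/(μ−λ) = 0.4462/(104.81 − 46.77) = 0.4462/58.04 = 0.007688 hr

Final: 0.007688 hr


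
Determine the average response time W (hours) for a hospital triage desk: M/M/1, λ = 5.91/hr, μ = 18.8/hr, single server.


W = 1/(μ−λ) = 1/(18.8 − 5.91) = 1/12.89 = 0.07758 hr

Final: 0.07758 hr


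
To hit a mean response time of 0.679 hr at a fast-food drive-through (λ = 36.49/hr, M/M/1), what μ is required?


W = 1/(μ−λ) ⇒ μ − λ = 1/W = 1/0.679 = 1.4728
μ = λ + 1/W = 36.49 + 1.4728 = 37.9628 per hr

Final: 37.9628 /hr


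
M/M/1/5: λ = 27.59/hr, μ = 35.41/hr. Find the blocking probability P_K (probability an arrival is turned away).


ρ = λ/μ = 27.59/35.41 = 0.7792
P_K = (1−ρ)ρ^K/(1−ρ^(K+1)) = (0.2208·0.287163)/(1 − 0.223746)
= 0.063418/0.776254 = 0.081697

Final: 0.081697


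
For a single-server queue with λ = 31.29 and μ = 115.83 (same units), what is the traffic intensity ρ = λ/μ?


ρ = λ/μ = 31.29/115.83 = 0.2701

Final: 0.2701


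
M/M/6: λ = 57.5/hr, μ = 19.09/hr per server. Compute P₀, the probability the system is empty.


a = λ/μ = 57.5/19.09 = 3.0120; ρ = a/c = 0.5020
Σ_{k=0}^{5} a^k/k! (terms k=0..5) = 1.00000 + 3.01205 + 4.53622 + 4.55443 + 3.42954 + 2.06599 = 18.59824
Tail: a^6/(6!(1−ρ)) = 746.74358/(720·0.4980) = 2.08265
P₀ = 1/(18.59824 + 2.08265) = 1/20.68089 = 0.048354

Final: 0.048354


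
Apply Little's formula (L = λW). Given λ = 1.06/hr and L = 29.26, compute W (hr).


W = L/λ = 29.26/1.06 = 27.6038 hr

Final: 27.6038 hr


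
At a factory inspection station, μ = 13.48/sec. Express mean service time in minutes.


Mean service time = 1/μ = 1/13.48 second = 0.07418 second
In minutes: 0.07418 × 0.0166667 = 0.001236 min

Final: 0.001236 min


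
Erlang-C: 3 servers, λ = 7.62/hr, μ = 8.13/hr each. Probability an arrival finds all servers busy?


a = λ/μ = 0.9373; ρ = a/3 = 0.3124
P₀ = 0.388185 (from M/M/c formula)
C(c,a) = [a^c/(c!(1−ρ))]·P₀ = [0.82337/(6·0.6876)]·0.388185
= 0.19958·0.388185 = 0.077475

Final: 0.077475


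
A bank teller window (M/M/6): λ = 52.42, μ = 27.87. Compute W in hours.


a = 1.8809; ρ = 0.3135; P₀ = 0.152302
Lq = P₀·a^c·ρ/(c!(1−ρ)²) = 0.006229
Wq = Lq/λ = 0.006229/52.42 = 0.0001188 hr
W = Wq + 1/μ = 0.0001188 + 0.03588 = 0.03600 hr

Final: 0.03600 hr


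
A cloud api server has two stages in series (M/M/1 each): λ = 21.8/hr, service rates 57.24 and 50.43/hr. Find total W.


Each node sees arrival rate λ = 21.8/hr (tandem ⇒ throughput preserved).
W₁ = 1/(μ₁−λ) = 1/(57.24−21.8) = 0.02822 hr
W₂ = 1/(μ₂−λ) = 1/(50.43−21.8) = 0.03493 hr
W_total = W₁ + W₂ = 0.02822 + 0.03493 = 0.06315 hr

Final: 0.06315 hr


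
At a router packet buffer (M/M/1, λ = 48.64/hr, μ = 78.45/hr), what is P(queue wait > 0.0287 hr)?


ρ = 48.64/78.45 = 0.6200
P(Wq > t) = ρ·e^{−(μ−λ)t} = 0.6200·e^{−0.8555}
= 0.6200·0.425051 = 0.263537

Final: 0.263537


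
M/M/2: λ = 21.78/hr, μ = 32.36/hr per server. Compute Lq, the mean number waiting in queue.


a = λ/μ = 0.6731; ρ = a/2 = 0.3365
P₀ = 0.496416
Lq = P₀·a^c·ρ / (c!·(1−ρ)²) = 0.496416·0.45300·0.3365/(2·0.44020)
= 0.08596

Final: 0.08596


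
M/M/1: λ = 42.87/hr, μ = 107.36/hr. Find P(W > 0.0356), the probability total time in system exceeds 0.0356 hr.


W ~ Exponential(μ−λ) for M/M/1.
μ − λ = 107.36 − 42.87 = 64.4900
P(W > t) = e^{−(μ−λ)t} = e^{−2.2958} = 0.100676

Final: 0.100676


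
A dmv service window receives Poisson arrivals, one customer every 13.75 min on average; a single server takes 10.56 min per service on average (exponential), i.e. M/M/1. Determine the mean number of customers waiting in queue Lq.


λ = 60/13.75 = 4.3636 /hr
μ = 60/10.56 = 5.6818 /hr
ρ = λ/μ = 4.3636/5.6818 = 0.7680
Lq = ρ²/(1−ρ) = 0.5898/0.2320 = 2.5423

Final: 2.5423


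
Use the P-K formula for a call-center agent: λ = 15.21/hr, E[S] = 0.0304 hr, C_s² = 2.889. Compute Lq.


ρ = λ·E[S] = 15.21·0.0304 = 0.4624
Lq = ρ²(1+C_s²)/(2(1−ρ)) = 0.2138·(1+2.889)/(2·0.5376)
= 0.2138·3.8890/1.0752 = 0.77329

Final: 0.77329


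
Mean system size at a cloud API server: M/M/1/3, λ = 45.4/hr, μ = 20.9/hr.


ρ = 45.4/20.9 = 2.1722
L = ρ[1 − (K+1)ρ^K + Kρ^(K+1)] / [(1−ρ)(1−ρ^(K+1))]
Numerator: 2.1722·(1 − 4·10.250114 + 3·22.265798) = 58.209616
Denominator: (-1.1722)·(-21.265798) = 24.928806
L = 58.209616/24.928806 = 2.3350

Final: 2.3350


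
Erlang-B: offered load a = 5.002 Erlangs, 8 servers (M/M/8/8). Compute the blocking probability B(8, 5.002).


B(c,a) = (a^c/c!) / Σ_{k=0}^{c} a^k/k!
a^8/8! = 9.719165
Σ terms (k=0..8): 1.00000 + 5.00200 + 12.51000 + 20.85834 + 26.08336 + 26.09379 + 21.75352 + 15.54445 + 9.71917 = 138.564632
B = 9.719165/138.564632 = 0.070142

Final: 0.070142


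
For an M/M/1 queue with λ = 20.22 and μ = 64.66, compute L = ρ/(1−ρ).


ρ = λ/μ = 20.22/64.66 = 0.3127
L = ρ/(1−ρ) = 0.3127/(1 − 0.3127) = 0.3127/0.6873 = 0.4550

Final: 0.4550


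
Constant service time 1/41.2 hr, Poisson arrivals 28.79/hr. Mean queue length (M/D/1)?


ρ = 28.79/41.2 = 0.6988
M/D/1: Lq = ρ²/(2(1−ρ)) = 0.4883/(2·0.3012) = 0.81056

Final: 0.81056


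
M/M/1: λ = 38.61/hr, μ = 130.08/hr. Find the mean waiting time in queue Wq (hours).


ρ = 38.61/130.08 = 0.2968
Wq = ρ/(μ−λ) = 0.2968/(130.08 − 38.61) = 0.2968/91.47 = 0.003245 hr

Final: 0.003245 hr


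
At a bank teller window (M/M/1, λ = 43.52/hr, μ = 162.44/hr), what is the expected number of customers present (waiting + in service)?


ρ = λ/μ = 43.52/162.44 = 0.2679
L = ρ/(1−ρ) = 0.2679/(1 − 0.2679) = 0.2679/0.7321 = 0.3660

Final: 0.3660


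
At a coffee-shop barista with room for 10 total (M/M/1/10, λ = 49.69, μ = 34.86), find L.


ρ = 49.69/34.86 = 1.4254
L = ρ[1 − (K+1)ρ^K + Kρ^(K+1)] / [(1−ρ)(1−ρ^(K+1))]
Numerator: 1.4254·(1 − 11·34.627101 + 10·49.358023) = 162.044294
Denominator: (-0.4254)·(-48.358023) = 20.572274
L = 162.044294/20.572274 = 7.8768

Final: 7.8768


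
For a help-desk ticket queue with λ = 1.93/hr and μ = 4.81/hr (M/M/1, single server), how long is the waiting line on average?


ρ = 1.93/4.81 = 0.4012
Lq = ρ²/(1−ρ) = 0.1610/0.5988 = 0.2689

Final: 0.2689


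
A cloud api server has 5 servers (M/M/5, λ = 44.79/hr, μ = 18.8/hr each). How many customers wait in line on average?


a = λ/μ = 2.3824; ρ = a/5 = 0.4765
P₀ = 0.090592
Lq = P₀·a^c·ρ / (c!·(1−ρ)²) = 0.090592·76.75666·0.4765/(120·0.27406)
= 0.10075

Final: 0.10075


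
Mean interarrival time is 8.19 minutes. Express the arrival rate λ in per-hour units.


λ = 1/(interarrival time) in consistent units.
1 hour = 60 min, so λ = 60/8.19 = 7.3260 per hour

Final: 7.3260 /hr


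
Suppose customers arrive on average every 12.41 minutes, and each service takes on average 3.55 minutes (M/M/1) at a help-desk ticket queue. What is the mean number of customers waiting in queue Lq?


λ = 60/12.41 = 4.8348 /hr
μ = 60/3.55 = 16.9014 /hr
ρ = λ/μ = 4.8348/16.9014 = 0.2861
Lq = ρ²/(1−ρ) = 0.08183/0.7139 = 0.1146

Final: 0.1146


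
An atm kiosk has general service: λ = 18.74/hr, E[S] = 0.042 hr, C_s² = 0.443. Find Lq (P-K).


ρ = λ·E[S] = 18.74·0.042 = 0.7871
Lq = ρ²(1+C_s²)/(2(1−ρ)) = 0.6195·(1+0.443)/(2·0.2129)
= 0.6195·1.4430/0.4258 = 2.09922

Final: 2.09922


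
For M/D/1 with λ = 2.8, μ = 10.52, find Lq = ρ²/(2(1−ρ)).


ρ = 2.8/10.52 = 0.2662
M/D/1: Lq = ρ²/(2(1−ρ)) = 0.07084/(2·0.7338) = 0.04827

Final: 0.04827


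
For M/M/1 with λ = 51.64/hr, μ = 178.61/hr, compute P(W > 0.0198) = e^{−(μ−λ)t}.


W ~ Exponential(μ−λ) for M/M/1.
μ − λ = 178.61 − 51.64 = 126.9700
P(W > t) = e^{−(μ−λ)t} = e^{−2.5140} = 0.080943

Final: 0.080943


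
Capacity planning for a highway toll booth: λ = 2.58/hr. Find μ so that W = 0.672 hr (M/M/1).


W = 1/(μ−λ) ⇒ μ − λ = 1/W = 1/0.672 = 1.4881
μ = λ + 1/W = 2.58 + 1.4881 = 4.0681 per hr

Final: 4.0681 /hr


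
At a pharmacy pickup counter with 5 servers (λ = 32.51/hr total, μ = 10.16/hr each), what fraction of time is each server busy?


ρ = λ/(cμ) = 32.51/(5·10.16) = 32.51/50.80 = 0.6400

Final: 0.6400


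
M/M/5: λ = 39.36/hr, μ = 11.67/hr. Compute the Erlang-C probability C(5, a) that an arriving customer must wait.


a = λ/μ = 3.3728; ρ = a/5 = 0.6746
P₀ = 0.030283 (from M/M/c formula)
C(c,a) = [a^c/(c!(1−ρ))]·P₀ = [436.43660/(120·0.3254)]·0.030283
= 11.17521·0.030283 = 0.338419

Final: 0.338419


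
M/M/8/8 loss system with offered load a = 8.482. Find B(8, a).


B(c,a) = (a^c/c!) / Σ_{k=0}^{c} a^k/k!
a^8/8! = 664.455073
Σ terms (k=0..8): 1.00000 + 8.48200 + 35.97216 + 101.70529 + 215.66607 + 365.85593 + 517.19833 + 626.69660 + 664.45507 = 2537.031458
B = 664.455073/2537.031458 = 0.261903

Final: 0.261903


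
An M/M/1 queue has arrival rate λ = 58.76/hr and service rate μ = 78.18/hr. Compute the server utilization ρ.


ρ = λ/μ = 58.76/78.18 = 0.7516

Final: 0.7516


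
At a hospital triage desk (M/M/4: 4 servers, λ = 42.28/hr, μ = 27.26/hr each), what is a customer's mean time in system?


a = 1.5510; ρ = 0.3877; P₀ = 0.209669
Lq = P₀·a^c·ρ/(c!(1−ρ)²) = 0.05229
Wq = Lq/λ = 0.05229/42.28 = 0.001237 hr
W = Wq + 1/μ = 0.001237 + 0.03668 = 0.03792 hr

Final: 0.03792 hr


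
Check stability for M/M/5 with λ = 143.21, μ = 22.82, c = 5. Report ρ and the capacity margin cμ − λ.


Total capacity cμ = 5·22.82 = 114.10/hr
ρ = λ/(cμ) = 143.21/114.10 = 1.2551
Stable ⇔ ρ < 1: NO
Spare capacity = cμ − λ = 114.10 − 143.21 = -29.11/hr

Final: ρ = 1.2551; unstable; margin = -29.11/hr


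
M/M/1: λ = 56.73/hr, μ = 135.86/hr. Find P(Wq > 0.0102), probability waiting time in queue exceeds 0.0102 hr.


ρ = 56.73/135.86 = 0.4176
P(Wq > t) = ρ·e^{−(μ−λ)t} = 0.4176·e^{−0.8071}
= 0.4176·0.446138 = 0.186291

Final: 0.186291


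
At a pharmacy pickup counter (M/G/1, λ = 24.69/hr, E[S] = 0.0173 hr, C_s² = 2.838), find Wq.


ρ = λ·E[S] = 24.69·0.0173 = 0.4271
E[S²] = E[S]²(1+C_s²) = 0.0173²·(1+2.838) = 0.001149
Wq = λ·E[S²]/(2(1−ρ)) = 24.69·0.001149/(2·0.5729) = 0.02475 hr

Final: 0.02475 hr


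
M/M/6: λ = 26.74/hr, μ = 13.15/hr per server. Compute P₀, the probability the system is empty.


a = λ/μ = 26.74/13.15 = 2.0335; ρ = a/c = 0.3389
Σ_{k=0}^{5} a^k/k! (terms k=0..5) = 1.00000 + 2.03346 + 2.06748 + 1.40138 + 0.71241 + 0.28973 = 7.50446
Tail: a^6/(6!(1−ρ)) = 70.69910/(720·0.6611) = 0.14853
P₀ = 1/(7.50446 + 0.14853) = 1/7.65300 = 0.130668

Final: 0.130668


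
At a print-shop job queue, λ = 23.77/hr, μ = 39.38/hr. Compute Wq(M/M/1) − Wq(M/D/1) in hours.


ρ = 23.77/39.38 = 0.6036
Wq(M/M/1) = ρ/(μ−λ) = 0.6036/15.61 = 0.03867 hr
Wq(M/D/1) = ρ/(2(μ−λ)) = 0.01933 hr
Savings = 0.03867 − 0.01933 = 0.01933 hr

Final: 0.01933 hr


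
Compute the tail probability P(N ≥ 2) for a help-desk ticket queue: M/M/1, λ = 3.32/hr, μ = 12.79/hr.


ρ = 3.32/12.79 = 0.2596
P(N ≥ n) = ρ^n = 0.2596^2 = 0.067381

Final: 0.067381


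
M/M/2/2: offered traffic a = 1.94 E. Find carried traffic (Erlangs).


B(2,1.94) = 0.390269 (Erlang-B)
Carried load = a(1 − B) = 1.94·(1 − 0.390269) = 1.94·0.609731 = 1.1829 E

Final: 1.1829 Erlangs


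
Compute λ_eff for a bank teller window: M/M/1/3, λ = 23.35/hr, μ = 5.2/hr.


ρ = 4.4904; P_K = (1−ρ)ρ^3/(1−ρ^4) = 0.779218
λ_eff = λ(1 − P_K) = 23.35·(1 − 0.779218) = 23.35·0.220782 = 5.1552 /hr

Final: 5.1552 /hr


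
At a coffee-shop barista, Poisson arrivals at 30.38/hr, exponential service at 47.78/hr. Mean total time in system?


W = 1/(μ−λ) = 1/(47.78 − 30.38) = 1/17.40 = 0.05747 hr

Final: 0.05747 hr


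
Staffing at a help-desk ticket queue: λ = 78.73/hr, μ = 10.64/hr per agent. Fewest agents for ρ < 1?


Stability requires cμ > λ ⇔ c > λ/μ.
λ/μ = 78.73/10.64 = 7.3994
Minimum integer c = ⌊7.3994⌋ + 1 = 8
Check: 8·10.64 = 85.12 > 78.73, while 7·10.64 = 74.48 ≤ 78.73

Final: 8 servers


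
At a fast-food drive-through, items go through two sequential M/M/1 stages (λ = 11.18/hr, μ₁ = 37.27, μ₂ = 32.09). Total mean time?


Each node sees arrival rate λ = 11.18/hr (tandem ⇒ throughput preserved).
W₁ = 1/(μ₁−λ) = 1/(37.27−11.18) = 0.03833 hr
W₂ = 1/(μ₂−λ) = 1/(32.09−11.18) = 0.04782 hr
W_total = W₁ + W₂ = 0.03833 + 0.04782 = 0.08615 hr

Final: 0.08615 hr


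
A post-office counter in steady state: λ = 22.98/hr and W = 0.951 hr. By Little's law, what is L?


L = λW = 22.98·0.951 = 21.8540

Final: 21.8540


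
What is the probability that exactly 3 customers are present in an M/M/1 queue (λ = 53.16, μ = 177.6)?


ρ = 53.16/177.6 = 0.2993
P_n = (1−ρ)·ρ^n = (1 − 0.2993)·0.2993^3 = 0.7007·0.026818 = 0.018791

Final: 0.018791


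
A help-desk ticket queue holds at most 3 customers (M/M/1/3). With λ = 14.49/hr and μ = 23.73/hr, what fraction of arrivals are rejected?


ρ = λ/μ = 14.49/23.73 = 0.6106
P_K = (1−ρ)ρ^K/(1−ρ^(K+1)) = (0.3894·0.227673)/(1 − 0.139022)
= 0.088652/0.860978 = 0.102966

Final: 0.102966


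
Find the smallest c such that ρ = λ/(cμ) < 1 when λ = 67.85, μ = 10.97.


Stability requires cμ > λ ⇔ c > λ/μ.
λ/μ = 67.85/10.97 = 6.1851
Minimum integer c = ⌊6.1851⌋ + 1 = 7
Check: 7·10.97 = 76.79 > 67.85, while 6·10.97 = 65.82 ≤ 67.85

Final: 7 servers


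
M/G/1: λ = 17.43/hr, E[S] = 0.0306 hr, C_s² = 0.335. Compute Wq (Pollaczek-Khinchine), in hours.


ρ = λ·E[S] = 17.43·0.0306 = 0.5334
E[S²] = E[S]²(1+C_s²) = 0.0306²·(1+0.335) = 0.001250
Wq = λ·E[S²]/(2(1−ρ)) = 17.43·0.001250/(2·0.4666) = 0.02335 hr

Final: 0.02335 hr


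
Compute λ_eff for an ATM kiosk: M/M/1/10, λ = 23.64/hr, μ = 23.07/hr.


ρ = 1.0247; P_K = (1−ρ)ρ^10/(1−ρ^11) = 0.102403
λ_eff = λ(1 − P_K) = 23.64·(1 − 0.102403) = 23.64·0.897597 = 21.2192 /hr

Final: 21.2192 /hr


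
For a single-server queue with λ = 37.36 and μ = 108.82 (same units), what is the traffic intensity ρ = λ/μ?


ρ = λ/μ = 37.36/108.82 = 0.3433

Final: 0.3433


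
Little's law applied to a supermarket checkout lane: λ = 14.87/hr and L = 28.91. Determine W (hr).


W = L/λ = 28.91/14.87 = 1.9442 hr

Final: 1.9442 hr


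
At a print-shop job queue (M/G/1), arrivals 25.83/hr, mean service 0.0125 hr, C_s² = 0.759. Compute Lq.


ρ = λ·E[S] = 25.83·0.0125 = 0.3229
Lq = ρ²(1+C_s²)/(2(1−ρ)) = 0.1042·(1+0.759)/(2·0.6771)
= 0.1042·1.7590/1.3542 = 0.13541

Final: 0.13541


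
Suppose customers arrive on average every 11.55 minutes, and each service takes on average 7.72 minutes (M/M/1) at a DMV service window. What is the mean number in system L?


λ = 60/11.55 = 5.1948 /hr
μ = 60/7.72 = 7.7720 /hr
ρ = λ/μ = 5.1948/7.7720 = 0.6684
L = ρ/(1−ρ) = 0.6684/0.3316 = 2.0157

Final: 2.0157


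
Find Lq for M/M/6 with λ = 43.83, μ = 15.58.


a = λ/μ = 2.8132; ρ = a/6 = 0.4689
P₀ = 0.059328
Lq = P₀·a^c·ρ / (c!·(1−ρ)²) = 0.059328·495.70592·0.4689/(720·0.28210)
= 0.06789

Final: 0.06789


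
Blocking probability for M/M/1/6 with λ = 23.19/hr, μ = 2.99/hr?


ρ = λ/μ = 23.19/2.99 = 7.7559
P_K = (1−ρ)ρ^K/(1−ρ^(K+1)) = (-6.7559·217659.367032)/(1 − 1688134.020562)
= -1470474.653530/-1688133.020562 = 0.871066

Final: 0.871066


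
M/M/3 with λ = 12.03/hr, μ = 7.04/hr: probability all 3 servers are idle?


a = λ/μ = 12.03/7.04 = 1.7088; ρ = a/c = 0.5696
Σ_{k=0}^{2} a^k/k! (terms k=0..2) = 1.00000 + 1.70881 + 1.46001 = 4.16882
Tail: a^3/(3!(1−ρ)) = 4.98975/(6·0.4304) = 1.93222
P₀ = 1/(4.16882 + 1.93222) = 1/6.10104 = 0.163906

Final: 0.163906


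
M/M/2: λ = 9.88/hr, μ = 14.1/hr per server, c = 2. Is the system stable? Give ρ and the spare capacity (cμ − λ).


Total capacity cμ = 2·14.1 = 28.20/hr
ρ = λ/(cμ) = 9.88/28.20 = 0.3504
Stable ⇔ ρ < 1: YES
Spare capacity = cμ − λ = 28.20 − 9.88 = 18.32/hr

Final: ρ = 0.3504; stable; margin = 18.32/hr


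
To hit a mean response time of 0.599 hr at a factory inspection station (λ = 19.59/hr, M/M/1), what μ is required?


W = 1/(μ−λ) ⇒ μ − λ = 1/W = 1/0.599 = 1.6694
μ = λ + 1/W = 19.59 + 1.6694 = 21.2594 per hr

Final: 21.2594 /hr


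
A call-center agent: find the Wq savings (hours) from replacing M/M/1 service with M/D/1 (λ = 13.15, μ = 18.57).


ρ = 13.15/18.57 = 0.7081
Wq(M/M/1) = ρ/(μ−λ) = 0.7081/5.42 = 0.13065 hr
Wq(M/D/1) = ρ/(2(μ−λ)) = 0.06533 hr
Savings = 0.13065 − 0.06533 = 0.06533 hr

Final: 0.06533 hr


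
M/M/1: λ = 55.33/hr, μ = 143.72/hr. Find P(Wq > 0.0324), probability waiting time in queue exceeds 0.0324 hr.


ρ = 55.33/143.72 = 0.3850
P(Wq > t) = ρ·e^{−(μ−λ)t} = 0.3850·e^{−2.8638}
= 0.3850·0.057049 = 0.021963

Final: 0.021963


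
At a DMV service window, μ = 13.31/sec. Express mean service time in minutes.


Mean service time = 1/μ = 1/13.31 second = 0.07513 second
In minutes: 0.07513 × 0.0166667 = 0.001252 min

Final: 0.001252 min


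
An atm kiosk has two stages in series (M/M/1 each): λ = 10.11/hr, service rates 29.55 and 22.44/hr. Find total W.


Each node sees arrival rate λ = 10.11/hr (tandem ⇒ throughput preserved).
W₁ = 1/(μ₁−λ) = 1/(29.55−10.11) = 0.05144 hr
W₂ = 1/(μ₂−λ) = 1/(22.44−10.11) = 0.08110 hr
W_total = W₁ + W₂ = 0.05144 + 0.08110 = 0.13254 hr

Final: 0.13254 hr


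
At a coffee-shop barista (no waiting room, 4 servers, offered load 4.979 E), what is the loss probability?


B(c,a) = (a^c/c!) / Σ_{k=0}^{c} a^k/k!
a^4/4! = 25.606915
Σ terms (k=0..4): 1.00000 + 4.97900 + 12.39522 + 20.57193 + 25.60692 = 64.553070
B = 25.606915/64.553070 = 0.396680

Final: 0.396680


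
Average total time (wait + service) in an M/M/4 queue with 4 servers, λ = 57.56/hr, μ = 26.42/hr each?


a = 2.1787; ρ = 0.5447; P₀ = 0.107100
Lq = P₀·a^c·ρ/(c!(1−ρ)²) = 0.26412
Wq = Lq/λ = 0.26412/57.56 = 0.004589 hr
W = Wq + 1/μ = 0.004589 + 0.03785 = 0.04244 hr

Final: 0.04244 hr


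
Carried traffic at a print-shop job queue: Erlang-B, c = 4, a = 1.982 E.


B(4,1.982) = 0.093365 (Erlang-B)
Carried load = a(1 − B) = 1.982·(1 − 0.093365) = 1.982·0.906635 = 1.7969 E

Final: 1.7969 Erlangs


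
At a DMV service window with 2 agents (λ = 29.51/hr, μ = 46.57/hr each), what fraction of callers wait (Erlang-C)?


a = λ/μ = 0.6337; ρ = a/2 = 0.3168
P₀ = 0.518793 (from M/M/c formula)
C(c,a) = [a^c/(c!(1−ρ))]·P₀ = [0.40154/(2·0.6832)]·0.518793
= 0.29388·0.518793 = 0.152463

Final: 0.152463


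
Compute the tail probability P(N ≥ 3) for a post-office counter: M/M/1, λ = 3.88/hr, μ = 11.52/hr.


ρ = 3.88/11.52 = 0.3368
P(N ≥ n) = ρ^n = 0.3368^3 = 0.038207

Final: 0.038207


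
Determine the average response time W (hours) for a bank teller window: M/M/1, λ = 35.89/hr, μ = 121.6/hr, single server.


W = 1/(μ−λ) = 1/(121.6 − 35.89) = 1/85.71 = 0.01167 hr

Final: 0.01167 hr


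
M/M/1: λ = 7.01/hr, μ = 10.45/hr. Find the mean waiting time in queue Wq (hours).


ρ = 7.01/10.45 = 0.6708
Wq = ρ/(μ−λ) = 0.6708/(10.45 − 7.01) = 0.6708/3.44 = 0.1950 hr

Final: 0.1950 hr


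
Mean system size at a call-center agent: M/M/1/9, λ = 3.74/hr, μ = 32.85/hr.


ρ = 3.74/32.85 = 0.1139
L = ρ[1 − (K+1)ρ^K + Kρ^(K+1)] / [(1−ρ)(1−ρ^(K+1))]
Numerator: 0.1139·(1 − 10·0.000000003214 + 9·3.659e-10) = 0.113851
Denominator: (0.8861)·(1.000000) = 0.886149
L = 0.113851/0.886149 = 0.1285

Final: 0.1285


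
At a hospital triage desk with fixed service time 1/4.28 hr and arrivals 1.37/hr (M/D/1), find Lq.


ρ = 1.37/4.28 = 0.3201
M/D/1: Lq = ρ²/(2(1−ρ)) = 0.1025/(2·0.6799) = 0.07535

Final: 0.07535


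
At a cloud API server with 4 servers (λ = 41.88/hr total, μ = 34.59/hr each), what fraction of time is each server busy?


ρ = λ/(cμ) = 41.88/(4·34.59) = 41.88/138.36 = 0.3027

Final: 0.3027


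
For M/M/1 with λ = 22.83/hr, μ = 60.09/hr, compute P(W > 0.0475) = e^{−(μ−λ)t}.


W ~ Exponential(μ−λ) for M/M/1.
μ − λ = 60.09 − 22.83 = 37.2600
P(W > t) = e^{−(μ−λ)t} = e^{−1.7699} = 0.170359

Final: 0.170359


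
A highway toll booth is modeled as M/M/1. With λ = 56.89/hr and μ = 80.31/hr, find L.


ρ = λ/μ = 56.89/80.31 = 0.7084
L = ρ/(1−ρ) = 0.7084/(1 − 0.7084) = 0.7084/0.2916 = 2.4291

Final: 2.4291


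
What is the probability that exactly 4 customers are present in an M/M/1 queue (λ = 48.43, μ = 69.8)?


ρ = 48.43/69.8 = 0.6938
P_n = (1−ρ)·ρ^n = (1 − 0.6938)·0.6938^4 = 0.3062·0.231759 = 0.070955

Final: 0.070955


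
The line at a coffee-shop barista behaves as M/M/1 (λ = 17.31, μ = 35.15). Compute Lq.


ρ = 17.31/35.15 = 0.4925
Lq = ρ²/(1−ρ) = 0.2425/0.5075 = 0.4778

Final: 0.4778


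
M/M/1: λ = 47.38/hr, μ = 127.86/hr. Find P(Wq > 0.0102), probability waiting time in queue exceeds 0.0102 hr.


ρ = 47.38/127.86 = 0.3706
P(Wq > t) = ρ·e^{−(μ−λ)t} = 0.3706·e^{−0.8209}
= 0.3706·0.440037 = 0.163061

Final: 0.163061


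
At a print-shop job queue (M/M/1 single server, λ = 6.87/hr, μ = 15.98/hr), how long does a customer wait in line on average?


ρ = 6.87/15.98 = 0.4299
Wq = ρ/(μ−λ) = 0.4299/(15.98 − 6.87) = 0.4299/9.11 = 0.04719 hr

Final: 0.04719 hr


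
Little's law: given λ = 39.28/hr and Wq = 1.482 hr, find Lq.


Lq = λWq = 39.28·1.482 = 58.2130

Final: 58.2130


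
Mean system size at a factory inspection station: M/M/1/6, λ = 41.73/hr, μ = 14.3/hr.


ρ = 41.73/14.3 = 2.9182
L = ρ[1 − (K+1)ρ^K + Kρ^(K+1)] / [(1−ρ)(1−ρ^(K+1))]
Numerator: 2.9182·(1 − 7·617.552783 + 6·1802.131304) = 18941.679888
Denominator: (-1.9182)·(-1801.131304) = 3454.897320
L = 18941.679888/3454.897320 = 5.4826

Final: 5.4826


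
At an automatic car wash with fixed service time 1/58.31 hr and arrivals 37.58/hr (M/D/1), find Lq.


ρ = 37.58/58.31 = 0.6445
M/D/1: Lq = ρ²/(2(1−ρ)) = 0.4154/(2·0.3555) = 0.58417

Final: 0.58417


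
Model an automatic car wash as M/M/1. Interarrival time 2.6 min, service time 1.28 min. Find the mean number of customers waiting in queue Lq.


λ = 60/2.6 = 23.0769 /hr
μ = 60/1.28 = 46.8750 /hr
ρ = λ/μ = 23.0769/46.8750 = 0.4923
Lq = ρ²/(1−ρ) = 0.2424/0.5077 = 0.4774

Final: 0.4774


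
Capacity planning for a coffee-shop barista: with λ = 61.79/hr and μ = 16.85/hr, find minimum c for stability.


Stability requires cμ > λ ⇔ c > λ/μ.
λ/μ = 61.79/16.85 = 3.6671
Minimum integer c = ⌊3.6671⌋ + 1 = 4
Check: 4·16.85 = 67.40 > 61.79, while 3·16.85 = 50.55 ≤ 61.79

Final: 4 servers


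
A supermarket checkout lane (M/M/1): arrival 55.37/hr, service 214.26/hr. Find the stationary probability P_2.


ρ = 55.37/214.26 = 0.2584
P_n = (1−ρ)·ρ^n = (1 − 0.2584)·0.2584^2 = 0.7416·0.066783 = 0.049525

Final: 0.049525


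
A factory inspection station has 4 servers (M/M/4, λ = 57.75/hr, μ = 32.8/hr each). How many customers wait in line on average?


a = λ/μ = 1.7607; ρ = a/4 = 0.4402
P₀ = 0.168476
Lq = P₀·a^c·ρ / (c!·(1−ρ)²) = 0.168476·9.60976·0.4402/(24·0.31341)
= 0.09474

Final: 0.09474


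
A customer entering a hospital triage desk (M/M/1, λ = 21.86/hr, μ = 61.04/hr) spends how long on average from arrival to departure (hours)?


W = 1/(μ−λ) = 1/(61.04 − 21.86) = 1/39.18 = 0.02552 hr

Final: 0.02552 hr


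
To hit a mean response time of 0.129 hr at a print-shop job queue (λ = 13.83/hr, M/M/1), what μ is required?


W = 1/(μ−λ) ⇒ μ − λ = 1/W = 1/0.129 = 7.7519
μ = λ + 1/W = 13.83 + 7.7519 = 21.5819 per hr

Final: 21.5819 /hr


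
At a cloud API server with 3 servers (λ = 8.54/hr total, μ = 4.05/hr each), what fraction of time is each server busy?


ρ = λ/(cμ) = 8.54/(3·4.05) = 8.54/12.15 = 0.7029

Final: 0.7029


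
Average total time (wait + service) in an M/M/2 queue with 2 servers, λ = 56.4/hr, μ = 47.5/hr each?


a = 1.1874; ρ = 0.5937; P₀ = 0.254954
Lq = P₀·a^c·ρ/(c!(1−ρ)²) = 0.64629
Wq = Lq/λ = 0.64629/56.4 = 0.01146 hr
W = Wq + 1/μ = 0.01146 + 0.02105 = 0.03251 hr

Final: 0.03251 hr


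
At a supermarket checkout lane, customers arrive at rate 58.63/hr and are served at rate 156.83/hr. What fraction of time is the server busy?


ρ = λ/μ = 58.63/156.83 = 0.3738

Final: 0.3738


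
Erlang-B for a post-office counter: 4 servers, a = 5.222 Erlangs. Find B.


B(c,a) = (a^c/c!) / Σ_{k=0}^{c} a^k/k!
a^4/4! = 30.983910
Σ terms (k=0..4): 1.00000 + 5.22200 + 13.63464 + 23.73337 + 30.98391 = 74.573919
B = 30.983910/74.573919 = 0.415479

Final: 0.415479


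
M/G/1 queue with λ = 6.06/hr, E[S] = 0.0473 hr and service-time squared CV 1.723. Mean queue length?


ρ = λ·E[S] = 6.06·0.0473 = 0.2866
Lq = ρ²(1+C_s²)/(2(1−ρ)) = 0.08216·(1+1.723)/(2·0.7134)
= 0.08216·2.7230/1.4267 = 0.15681

Final: 0.15681


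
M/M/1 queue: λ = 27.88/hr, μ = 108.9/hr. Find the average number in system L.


ρ = λ/μ = 27.88/108.9 = 0.2560
L = ρ/(1−ρ) = 0.2560/(1 − 0.2560) = 0.2560/0.7440 = 0.3441

Final: 0.3441


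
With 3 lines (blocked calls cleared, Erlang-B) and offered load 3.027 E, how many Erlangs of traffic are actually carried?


B(3,3.027) = 0.349377 (Erlang-B)
Carried load = a(1 − B) = 3.027·(1 − 0.349377) = 3.027·0.650623 = 1.9694 E

Final: 1.9694 Erlangs


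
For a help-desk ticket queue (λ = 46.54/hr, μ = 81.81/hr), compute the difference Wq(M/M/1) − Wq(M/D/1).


ρ = 46.54/81.81 = 0.5689
Wq(M/M/1) = ρ/(μ−λ) = 0.5689/35.27 = 0.01613 hr
Wq(M/D/1) = ρ/(2(μ−λ)) = 0.008065 hr
Savings = 0.01613 − 0.008065 = 0.008065 hr

Final: 0.008065 hr


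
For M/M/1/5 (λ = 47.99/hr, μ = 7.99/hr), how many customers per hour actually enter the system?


ρ = 6.0063; P_K = (1−ρ)ρ^5/(1−ρ^6) = 0.833525
λ_eff = λ(1 − P_K) = 47.99·(1 − 0.833525) = 47.99·0.166475 = 7.9891 /hr

Final: 7.9891 /hr
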